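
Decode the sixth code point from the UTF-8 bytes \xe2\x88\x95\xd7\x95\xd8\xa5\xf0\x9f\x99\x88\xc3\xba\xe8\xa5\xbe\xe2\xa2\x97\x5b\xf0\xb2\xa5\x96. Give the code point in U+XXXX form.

U+897E

Offset 0: leading byte 0xE2 = 11100010 → 3-byte char #1 = E2 88 95.
Offset 3: leading byte 0xD7 = 11010111 → 2-byte char #2 = D7 95.
Offset 5: leading byte 0xD8 = 11011000 → 2-byte char #3 = D8 A5.
Offset 7: leading byte 0xF0 = 11110000 → 4-byte char #4 = F0 9F 99 88.
Offset 11: leading byte 0xC3 = 11000011 → 2-byte char #5 = C3 BA.
Offset 13: leading byte 0xE8 = 11101000 → 3-byte char #6 = E8 A5 BE.
Leading byte 0xE8 = 11101000 matches 1110xxxx → 3-byte sequence.
Byte 1: 0xE8 = 11101000, payload 1000 (4 bits).
Byte 2: 0xA5 = 10100101 (10xxxxxx ✓), payload 100101.
Byte 3: 0xBE = 10111110 (10xxxxxx ✓), payload 111110.
Concatenate: 1000100101111110 = 0x897E (16 bits → U+897E).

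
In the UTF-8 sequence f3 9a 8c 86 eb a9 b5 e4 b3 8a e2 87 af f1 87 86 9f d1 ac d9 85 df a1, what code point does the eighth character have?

Offset 0: leading byte 0xF3 = 11110011 → 4-byte char #1 = F3 9A 8C 86.
Offset 4: leading byte 0xEB = 11101011 → 3-byte char #2 = EB A9 B5.
Offset 7: leading byte 0xE4 = 11100100 → 3-byte char #3 = E4 B3 8A.
Offset 10: leading byte 0xE2 = 11100010 → 3-byte char #4 = E2 87 AF.
Offset 13: leading byte 0xF1 = 11110001 → 4-byte char #5 = F1 87 86 9F.
Offset 17: leading byte 0xD1 = 11010001 → 2-byte char #6 = D1 AC.
Offset 19: leading byte 0xD9 = 11011001 → 2-byte char #7 = D9 85.
Offset 21: leading byte 0xDF = 11011111 → 2-byte char #8 = DF A1.
Leading byte 0xDF = 11011111 matches 110xxxxx → 2-byte sequence.
Byte 1: 0xDF = 11011111, payload 11111 (5 bits).
Byte 2: 0xA1 = 10100001 (10xxxxxx ✓), payload 100001.
Concatenate: 11111100001 = 0x7E1 (11 bits → U+07E1).

U+07E1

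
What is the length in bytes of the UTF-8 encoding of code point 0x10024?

4

U+10024 = 0x10024. UTF-8 uses 1 byte below 0x80, 2 below 0x800, 3 below 0x10000, 4 up to 0x10FFFF. 0x10024 is in U+10000–U+10FFFF → 4 bytes.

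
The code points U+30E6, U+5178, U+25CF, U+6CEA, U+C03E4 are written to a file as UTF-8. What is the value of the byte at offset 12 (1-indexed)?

1-indexed offset 12 is 0-indexed offset 11.
U+30E6 → 3-byte form E3 83 A6 at offsets 0–2.
U+5178 → 3-byte form E5 85 B8 at offsets 3–5.
U+25CF → 3-byte form E2 97 8F at offsets 6–8.
U+6CEA → 3-byte form E6 B3 AA at offsets 9–11.
Offset 11 falls in char 4's range; it's byte 3 of E6 B3 AA = 0xAA.

0xAA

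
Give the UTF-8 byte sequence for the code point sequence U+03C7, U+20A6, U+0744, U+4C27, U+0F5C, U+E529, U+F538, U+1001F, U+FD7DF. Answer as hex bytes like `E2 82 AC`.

CF 87 E2 82 A6 DD 84 E4 B0 A7 E0 BD 9C EE 94 A9 EF 94 B8 F0 90 80 9F F3 BD 9F 9F

U+03C7: 2-byte form → CF 87.
U+20A6: 3-byte form → E2 82 A6.
U+0744: 2-byte form → DD 84.
U+4C27: 3-byte form → E4 B0 A7.
U+0F5C: 3-byte form → E0 BD 9C.
U+E529: 3-byte form → EE 94 A9.
U+F538: 3-byte form → EF 94 B8.
U+1001F: 4-byte form → F0 90 80 9F.
U+FD7DF: 4-byte form → F3 BD 9F 9F.
Concatenated (27 bytes): CF 87 E2 82 A6 DD 84 E4 B0 A7 E0 BD 9C EE 94 A9 EF 94 B8 F0 90 80 9F F3 BD 9F 9F.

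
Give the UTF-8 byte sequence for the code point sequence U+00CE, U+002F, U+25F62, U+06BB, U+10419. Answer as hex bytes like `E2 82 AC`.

C3 8E 2F F0 A5 BD A2 DA BB F0 90 90 99

U+00CE: 2-byte form → C3 8E.
U+002F: 1-byte form → 2F.
U+25F62: 4-byte form → F0 A5 BD A2.
U+06BB: 2-byte form → DA BB.
U+10419: 4-byte form → F0 90 90 99.
Concatenated (13 bytes): C3 8E 2F F0 A5 BD A2 DA BB F0 90 90 99.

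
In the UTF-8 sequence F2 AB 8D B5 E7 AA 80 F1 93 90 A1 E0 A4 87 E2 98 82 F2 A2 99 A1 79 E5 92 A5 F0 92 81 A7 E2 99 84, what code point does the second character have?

U+7A80

Offset 0: leading byte 0xF2 = 11110010 → 4-byte char #1 = F2 AB 8D B5.
Offset 4: leading byte 0xE7 = 11100111 → 3-byte char #2 = E7 AA 80.
Leading byte 0xE7 = 11100111 matches 1110xxxx → 3-byte sequence.
Byte 1: 0xE7 = 11100111, payload 0111 (4 bits).
Byte 2: 0xAA = 10101010 (10xxxxxx ✓), payload 101010.
Byte 3: 0x80 = 10000000 (10xxxxxx ✓), payload 000000.
Concatenate: 0111101010000000 = 0x7A80 (16 bits → U+7A80).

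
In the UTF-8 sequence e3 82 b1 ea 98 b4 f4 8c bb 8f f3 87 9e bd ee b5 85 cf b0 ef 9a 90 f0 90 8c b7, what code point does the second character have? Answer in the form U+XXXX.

Offset 0: leading byte 0xE3 = 11100011 → 3-byte char #1 = E3 82 B1.
Offset 3: leading byte 0xEA = 11101010 → 3-byte char #2 = EA 98 B4.
Leading byte 0xEA = 11101010 matches 1110xxxx → 3-byte sequence.
Byte 1: 0xEA = 11101010, payload 1010 (4 bits).
Byte 2: 0x98 = 10011000 (10xxxxxx ✓), payload 011000.
Byte 3: 0xB4 = 10110100 (10xxxxxx ✓), payload 110100.
Concatenate: 1010011000110100 = 0xA634 (16 bits → U+A634).

U+A634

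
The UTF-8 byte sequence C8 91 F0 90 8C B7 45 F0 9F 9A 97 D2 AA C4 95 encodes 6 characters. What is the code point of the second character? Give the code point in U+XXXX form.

U+10337

Offset 0: leading byte 0xC8 = 11001000 → 2-byte char #1 = C8 91.
Offset 2: leading byte 0xF0 = 11110000 → 4-byte char #2 = F0 90 8C B7.
Leading byte 0xF0 = 11110000 matches 11110xxx → 4-byte sequence.
Byte 1: 0xF0 = 11110000, payload 000 (3 bits).
Byte 2: 0x90 = 10010000 (10xxxxxx ✓), payload 010000.
Byte 3: 0x8C = 10001100 (10xxxxxx ✓), payload 001100.
Byte 4: 0xB7 = 10110111 (10xxxxxx ✓), payload 110111.
Concatenate: 000010000001100110111 = 0x10337 (21 bits → U+10337).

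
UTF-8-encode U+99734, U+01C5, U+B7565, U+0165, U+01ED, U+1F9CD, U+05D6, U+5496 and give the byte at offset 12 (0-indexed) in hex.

U+99734 → 4-byte form F2 99 9C B4 at offsets 0–3.
U+01C5 → 2-byte form C7 85 at offsets 4–5.
U+B7565 → 4-byte form F2 B7 95 A5 at offsets 6–9.
U+0165 → 2-byte form C5 A5 at offsets 10–11.
U+01ED → 2-byte form C7 AD at offsets 12–13.
Offset 12 falls in char 5's range; it's byte 1 of C7 AD = 0xC7.

0xC7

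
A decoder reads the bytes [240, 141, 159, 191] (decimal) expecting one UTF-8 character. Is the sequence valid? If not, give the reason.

Leading byte 0xF0 = 11110000 → 4-byte form.
Continuation bytes all match 10xxxxxx. Payload decodes to 0xD7FF.
But 0xD7FF < 0x10000, the minimum for a 4-byte sequence — this is an overlong encoding.

invalid (overlong encoding)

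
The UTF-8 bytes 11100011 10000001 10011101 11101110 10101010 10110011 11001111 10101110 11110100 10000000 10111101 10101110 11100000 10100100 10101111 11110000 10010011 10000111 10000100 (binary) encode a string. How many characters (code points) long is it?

Byte at offset 0: 0xE3 = 11100011 → 3-byte char (#1). Advance 3.
Byte at offset 3: 0xEE = 11101110 → 3-byte char (#2). Advance 3.
Byte at offset 6: 0xCF = 11001111 → 2-byte char (#3). Advance 2.
Byte at offset 8: 0xF4 = 11110100 → 4-byte char (#4). Advance 4.
Byte at offset 12: 0xE0 = 11100000 → 3-byte char (#5). Advance 3.
Byte at offset 15: 0xF0 = 11110000 → 4-byte char (#6). Advance 4.
Reached end at offset 19 after 6 code points.

6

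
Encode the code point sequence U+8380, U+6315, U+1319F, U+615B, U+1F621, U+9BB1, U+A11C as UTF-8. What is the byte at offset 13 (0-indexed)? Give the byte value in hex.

0xF0

U+8380 → 3-byte form E8 8E 80 at offsets 0–2.
U+6315 → 3-byte form E6 8C 95 at offsets 3–5.
U+1319F → 4-byte form F0 93 86 9F at offsets 6–9.
U+615B → 3-byte form E6 85 9B at offsets 10–12.
U+1F621 → 4-byte form F0 9F 98 A1 at offsets 13–16.
Offset 13 falls in char 5's range; it's byte 1 of F0 9F 98 A1 = 0xF0.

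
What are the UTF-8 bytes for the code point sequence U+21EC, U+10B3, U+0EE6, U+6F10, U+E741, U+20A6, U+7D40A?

E2 87 AC E1 82 B3 E0 BB A6 E6 BC 90 EE 9D 81 E2 82 A6 F1 BD 90 8A

U+21EC: 3-byte form → E2 87 AC.
U+10B3: 3-byte form → E1 82 B3.
U+0EE6: 3-byte form → E0 BB A6.
U+6F10: 3-byte form → E6 BC 90.
U+E741: 3-byte form → EE 9D 81.
U+20A6: 3-byte form → E2 82 A6.
U+7D40A: 4-byte form → F1 BD 90 8A.
Concatenated (22 bytes): E2 87 AC E1 82 B3 E0 BB A6 E6 BC 90 EE 9D 81 E2 82 A6 F1 BD 90 8A.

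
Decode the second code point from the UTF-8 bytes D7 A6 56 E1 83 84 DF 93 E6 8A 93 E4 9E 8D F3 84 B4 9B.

Offset 0: leading byte 0xD7 = 11010111 → 2-byte char #1 = D7 A6.
Offset 2: leading byte 0x56 = 01010110 → 1-byte char #2 = 56.
Leading byte 0x56 = 01010110 matches 0xxxxxxx → 1-byte sequence.
Byte 1: 0x56 = 01010110, payload 1010110 (7 bits).
Concatenate: 1010110 = 0x56 (7 bits → U+0056).

U+0056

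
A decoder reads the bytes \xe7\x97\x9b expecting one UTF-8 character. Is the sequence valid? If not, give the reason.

Leading byte 0xE7 = 11100111 → 3-byte form.
Continuation bytes 0x97=10010111, 0x9B=10011011 all match 10xxxxxx.
Decoded value 0x75DB is ≥ 0x800 (shortest form) and not a surrogate.

valid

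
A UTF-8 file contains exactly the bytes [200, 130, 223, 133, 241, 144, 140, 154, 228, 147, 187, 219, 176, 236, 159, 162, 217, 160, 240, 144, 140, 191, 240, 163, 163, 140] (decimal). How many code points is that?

9

Byte at offset 0: 0xC8 = 11001000 → 2-byte char (#1). Advance 2.
Byte at offset 2: 0xDF = 11011111 → 2-byte char (#2). Advance 2.
Byte at offset 4: 0xF1 = 11110001 → 4-byte char (#3). Advance 4.
Byte at offset 8: 0xE4 = 11100100 → 3-byte char (#4). Advance 3.
Byte at offset 11: 0xDB = 11011011 → 2-byte char (#5). Advance 2.
Byte at offset 13: 0xEC = 11101100 → 3-byte char (#6). Advance 3.
Byte at offset 16: 0xD9 = 11011001 → 2-byte char (#7). Advance 2.
Byte at offset 18: 0xF0 = 11110000 → 4-byte char (#8). Advance 4.
Byte at offset 22: 0xF0 = 11110000 → 4-byte char (#9). Advance 4.
Reached end at offset 26 after 9 code points.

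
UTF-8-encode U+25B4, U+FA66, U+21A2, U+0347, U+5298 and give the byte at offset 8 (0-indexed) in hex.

U+25B4 → 3-byte form E2 96 B4 at offsets 0–2.
U+FA66 → 3-byte form EF A9 A6 at offsets 3–5.
U+21A2 → 3-byte form E2 86 A2 at offsets 6–8.
Offset 8 falls in char 3's range; it's byte 3 of E2 86 A2 = 0xA2.

0xA2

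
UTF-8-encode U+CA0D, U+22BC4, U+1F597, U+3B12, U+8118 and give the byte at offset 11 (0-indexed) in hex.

U+CA0D → 3-byte form EC A8 8D at offsets 0–2.
U+22BC4 → 4-byte form F0 A2 AF 84 at offsets 3–6.
U+1F597 → 4-byte form F0 9F 96 97 at offsets 7–10.
U+3B12 → 3-byte form E3 AC 92 at offsets 11–13.
Offset 11 falls in char 4's range; it's byte 1 of E3 AC 92 = 0xE3.

0xE3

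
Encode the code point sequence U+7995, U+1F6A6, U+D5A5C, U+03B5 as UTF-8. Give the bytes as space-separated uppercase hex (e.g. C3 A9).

E7 A6 95 F0 9F 9A A6 F3 95 A9 9C CE B5

U+7995: 3-byte form → E7 A6 95.
U+1F6A6: 4-byte form → F0 9F 9A A6.
U+D5A5C: 4-byte form → F3 95 A9 9C.
U+03B5: 2-byte form → CE B5.
Concatenated (13 bytes): E7 A6 95 F0 9F 9A A6 F3 95 A9 9C CE B5.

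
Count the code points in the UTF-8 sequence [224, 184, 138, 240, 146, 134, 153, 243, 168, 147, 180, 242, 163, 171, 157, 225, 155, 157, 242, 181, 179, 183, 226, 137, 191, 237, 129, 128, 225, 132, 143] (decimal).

9

Byte at offset 0: 0xE0 = 11100000 → 3-byte char (#1). Advance 3.
Byte at offset 3: 0xF0 = 11110000 → 4-byte char (#2). Advance 4.
Byte at offset 7: 0xF3 = 11110011 → 4-byte char (#3). Advance 4.
Byte at offset 11: 0xF2 = 11110010 → 4-byte char (#4). Advance 4.
Byte at offset 15: 0xE1 = 11100001 → 3-byte char (#5). Advance 3.
Byte at offset 18: 0xF2 = 11110010 → 4-byte char (#6). Advance 4.
Byte at offset 22: 0xE2 = 11100010 → 3-byte char (#7). Advance 3.
Byte at offset 25: 0xED = 11101101 → 3-byte char (#8). Advance 3.
Byte at offset 28: 0xE1 = 11100001 → 3-byte char (#9). Advance 3.
Reached end at offset 31 after 9 code points.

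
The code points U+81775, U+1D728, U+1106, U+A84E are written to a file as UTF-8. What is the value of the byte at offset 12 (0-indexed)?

U+81775 → 4-byte form F2 81 9D B5 at offsets 0–3.
U+1D728 → 4-byte form F0 9D 9C A8 at offsets 4–7.
U+1106 → 3-byte form E1 84 86 at offsets 8–10.
U+A84E → 3-byte form EA A1 8E at offsets 11–13.
Offset 12 falls in char 4's range; it's byte 2 of EA A1 8E = 0xA1.

0xA1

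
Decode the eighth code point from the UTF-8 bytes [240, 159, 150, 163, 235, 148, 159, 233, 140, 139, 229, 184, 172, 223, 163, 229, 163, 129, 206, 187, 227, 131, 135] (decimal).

U+30C7

Offset 0: leading byte 0xF0 = 11110000 → 4-byte char #1 = F0 9F 96 A3.
Offset 4: leading byte 0xEB = 11101011 → 3-byte char #2 = EB 94 9F.
Offset 7: leading byte 0xE9 = 11101001 → 3-byte char #3 = E9 8C 8B.
Offset 10: leading byte 0xE5 = 11100101 → 3-byte char #4 = E5 B8 AC.
Offset 13: leading byte 0xDF = 11011111 → 2-byte char #5 = DF A3.
Offset 15: leading byte 0xE5 = 11100101 → 3-byte char #6 = E5 A3 81.
Offset 18: leading byte 0xCE = 11001110 → 2-byte char #7 = CE BB.
Offset 20: leading byte 0xE3 = 11100011 → 3-byte char #8 = E3 83 87.
Leading byte 0xE3 = 11100011 matches 1110xxxx → 3-byte sequence.
Byte 1: 0xE3 = 11100011, payload 0011 (4 bits).
Byte 2: 0x83 = 10000011 (10xxxxxx ✓), payload 000011.
Byte 3: 0x87 = 10000111 (10xxxxxx ✓), payload 000111.
Concatenate: 0011000011000111 = 0x30C7 (16 bits → U+30C7).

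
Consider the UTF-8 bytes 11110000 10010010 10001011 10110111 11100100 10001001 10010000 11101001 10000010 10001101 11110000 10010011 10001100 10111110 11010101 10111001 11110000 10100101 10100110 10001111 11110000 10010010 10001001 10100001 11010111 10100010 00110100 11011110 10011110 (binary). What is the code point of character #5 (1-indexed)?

U+0579

Offset 0: leading byte 0xF0 = 11110000 → 4-byte char #1 = F0 92 8B B7.
Offset 4: leading byte 0xE4 = 11100100 → 3-byte char #2 = E4 89 90.
Offset 7: leading byte 0xE9 = 11101001 → 3-byte char #3 = E9 82 8D.
Offset 10: leading byte 0xF0 = 11110000 → 4-byte char #4 = F0 93 8C BE.
Offset 14: leading byte 0xD5 = 11010101 → 2-byte char #5 = D5 B9.
Leading byte 0xD5 = 11010101 matches 110xxxxx → 2-byte sequence.
Byte 1: 0xD5 = 11010101, payload 10101 (5 bits).
Byte 2: 0xB9 = 10111001 (10xxxxxx ✓), payload 111001.
Concatenate: 10101111001 = 0x579 (11 bits → U+0579).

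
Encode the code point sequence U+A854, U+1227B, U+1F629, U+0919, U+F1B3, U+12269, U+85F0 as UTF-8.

EA A1 94 F0 92 89 BB F0 9F 98 A9 E0 A4 99 EF 86 B3 F0 92 89 A9 E8 97 B0

U+A854: 3-byte form → EA A1 94.
U+1227B: 4-byte form → F0 92 89 BB.
U+1F629: 4-byte form → F0 9F 98 A9.
U+0919: 3-byte form → E0 A4 99.
U+F1B3: 3-byte form → EF 86 B3.
U+12269: 4-byte form → F0 92 89 A9.
U+85F0: 3-byte form → E8 97 B0.
Concatenated (24 bytes): EA A1 94 F0 92 89 BB F0 9F 98 A9 E0 A4 99 EF 86 B3 F0 92 89 A9 E8 97 B0.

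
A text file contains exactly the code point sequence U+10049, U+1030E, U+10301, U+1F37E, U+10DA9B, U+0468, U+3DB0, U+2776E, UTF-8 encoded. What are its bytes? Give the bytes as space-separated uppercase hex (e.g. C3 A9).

U+10049: 4-byte form → F0 90 81 89.
U+1030E: 4-byte form → F0 90 8C 8E.
U+10301: 4-byte form → F0 90 8C 81.
U+1F37E: 4-byte form → F0 9F 8D BE.
U+10DA9B: 4-byte form → F4 8D AA 9B.
U+0468: 2-byte form → D1 A8.
U+3DB0: 3-byte form → E3 B6 B0.
U+2776E: 4-byte form → F0 A7 9D AE.
Concatenated (29 bytes): F0 90 81 89 F0 90 8C 8E F0 90 8C 81 F0 9F 8D BE F4 8D AA 9B D1 A8 E3 B6 B0 F0 A7 9D AE.

F0 90 81 89 F0 90 8C 8E F0 90 8C 81 F0 9F 8D BE F4 8D AA 9B D1 A8 E3 B6 B0 F0 A7 9D AE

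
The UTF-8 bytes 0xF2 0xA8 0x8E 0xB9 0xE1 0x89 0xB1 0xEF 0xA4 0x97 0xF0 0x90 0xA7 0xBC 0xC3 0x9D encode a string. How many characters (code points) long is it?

Byte at offset 0: 0xF2 = 11110010 → 4-byte char (#1). Advance 4.
Byte at offset 4: 0xE1 = 11100001 → 3-byte char (#2). Advance 3.
Byte at offset 7: 0xEF = 11101111 → 3-byte char (#3). Advance 3.
Byte at offset 10: 0xF0 = 11110000 → 4-byte char (#4). Advance 4.
Byte at offset 14: 0xC3 = 11000011 → 2-byte char (#5). Advance 2.
Reached end at offset 16 after 5 code points.

5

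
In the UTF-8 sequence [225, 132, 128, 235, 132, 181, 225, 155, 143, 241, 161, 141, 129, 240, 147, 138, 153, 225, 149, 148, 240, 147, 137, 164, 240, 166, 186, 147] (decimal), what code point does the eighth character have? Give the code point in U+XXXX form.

U+26E93

Offset 0: leading byte 0xE1 = 11100001 → 3-byte char #1 = E1 84 80.
Offset 3: leading byte 0xEB = 11101011 → 3-byte char #2 = EB 84 B5.
Offset 6: leading byte 0xE1 = 11100001 → 3-byte char #3 = E1 9B 8F.
Offset 9: leading byte 0xF1 = 11110001 → 4-byte char #4 = F1 A1 8D 81.
Offset 13: leading byte 0xF0 = 11110000 → 4-byte char #5 = F0 93 8A 99.
Offset 17: leading byte 0xE1 = 11100001 → 3-byte char #6 = E1 95 94.
Offset 20: leading byte 0xF0 = 11110000 → 4-byte char #7 = F0 93 89 A4.
Offset 24: leading byte 0xF0 = 11110000 → 4-byte char #8 = F0 A6 BA 93.
Leading byte 0xF0 = 11110000 matches 11110xxx → 4-byte sequence.
Byte 1: 0xF0 = 11110000, payload 000 (3 bits).
Byte 2: 0xA6 = 10100110 (10xxxxxx ✓), payload 100110.
Byte 3: 0xBA = 10111010 (10xxxxxx ✓), payload 111010.
Byte 4: 0x93 = 10010011 (10xxxxxx ✓), payload 010011.
Concatenate: 000100110111010010011 = 0x26E93 (21 bits → U+26E93).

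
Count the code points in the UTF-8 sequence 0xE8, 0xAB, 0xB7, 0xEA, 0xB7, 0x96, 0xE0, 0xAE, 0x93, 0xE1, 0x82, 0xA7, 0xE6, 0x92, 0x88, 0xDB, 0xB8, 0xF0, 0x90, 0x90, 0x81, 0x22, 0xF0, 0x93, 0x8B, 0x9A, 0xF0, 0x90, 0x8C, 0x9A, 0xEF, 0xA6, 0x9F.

Byte at offset 0: 0xE8 = 11101000 → 3-byte char (#1). Advance 3.
Byte at offset 3: 0xEA = 11101010 → 3-byte char (#2). Advance 3.
Byte at offset 6: 0xE0 = 11100000 → 3-byte char (#3). Advance 3.
Byte at offset 9: 0xE1 = 11100001 → 3-byte char (#4). Advance 3.
Byte at offset 12: 0xE6 = 11100110 → 3-byte char (#5). Advance 3.
Byte at offset 15: 0xDB = 11011011 → 2-byte char (#6). Advance 2.
Byte at offset 17: 0xF0 = 11110000 → 4-byte char (#7). Advance 4.
Byte at offset 21: 0x22 = 00100010 → 1-byte char (#8). Advance 1.
Byte at offset 22: 0xF0 = 11110000 → 4-byte char (#9). Advance 4.
Byte at offset 26: 0xF0 = 11110000 → 4-byte char (#10). Advance 4.
Byte at offset 30: 0xEF = 11101111 → 3-byte char (#11). Advance 3.
Reached end at offset 33 after 11 code points.

11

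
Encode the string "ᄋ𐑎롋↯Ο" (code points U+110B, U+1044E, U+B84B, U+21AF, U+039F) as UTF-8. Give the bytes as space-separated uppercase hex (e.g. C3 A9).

U+110B: 3-byte form → E1 84 8B.
U+1044E: 4-byte form → F0 90 91 8E.
U+B84B: 3-byte form → EB A1 8B.
U+21AF: 3-byte form → E2 86 AF.
U+039F: 2-byte form → CE 9F.
Concatenated (15 bytes): E1 84 8B F0 90 91 8E EB A1 8B E2 86 AF CE 9F.

E1 84 8B F0 90 91 8E EB A1 8B E2 86 AF CE 9F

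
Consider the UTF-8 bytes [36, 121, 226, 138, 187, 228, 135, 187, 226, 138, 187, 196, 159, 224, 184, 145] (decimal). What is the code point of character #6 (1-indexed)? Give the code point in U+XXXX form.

Offset 0: leading byte 0x24 = 00100100 → 1-byte char #1 = 24.
Offset 1: leading byte 0x79 = 01111001 → 1-byte char #2 = 79.
Offset 2: leading byte 0xE2 = 11100010 → 3-byte char #3 = E2 8A BB.
Offset 5: leading byte 0xE4 = 11100100 → 3-byte char #4 = E4 87 BB.
Offset 8: leading byte 0xE2 = 11100010 → 3-byte char #5 = E2 8A BB.
Offset 11: leading byte 0xC4 = 11000100 → 2-byte char #6 = C4 9F.
Leading byte 0xC4 = 11000100 matches 110xxxxx → 2-byte sequence.
Byte 1: 0xC4 = 11000100, payload 00100 (5 bits).
Byte 2: 0x9F = 10011111 (10xxxxxx ✓), payload 011111.
Concatenate: 00100011111 = 0x11F (11 bits → U+011F).

U+011F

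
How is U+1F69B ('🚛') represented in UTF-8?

U+1F69B = 0x1F69B = 128667 decimal. In range U+10000–U+10FFFF → 4-byte form: 11110xxx 10xxxxxx 10xxxxxx 10xxxxxx.
Binary (21 bits): 000011111011010011011.
Split 3+6+6+6: 000 | 011111 | 011010 | 011011.
Byte 1: 11110000 = 0xF0.
Byte 2: 10011111 = 0x9F.
Byte 3: 10011010 = 0x9A.
Byte 4: 10011011 = 0x9B.

F0 9F 9A 9B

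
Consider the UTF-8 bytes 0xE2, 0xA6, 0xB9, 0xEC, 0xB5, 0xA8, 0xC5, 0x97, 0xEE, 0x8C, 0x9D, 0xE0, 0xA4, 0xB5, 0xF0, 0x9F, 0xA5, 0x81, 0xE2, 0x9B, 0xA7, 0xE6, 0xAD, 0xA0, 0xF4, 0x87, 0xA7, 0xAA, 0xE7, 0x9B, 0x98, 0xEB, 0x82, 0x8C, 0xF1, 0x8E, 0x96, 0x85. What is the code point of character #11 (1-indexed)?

U+B08C

Offset 0: leading byte 0xE2 = 11100010 → 3-byte char #1 = E2 A6 B9.
Offset 3: leading byte 0xEC = 11101100 → 3-byte char #2 = EC B5 A8.
Offset 6: leading byte 0xC5 = 11000101 → 2-byte char #3 = C5 97.
Offset 8: leading byte 0xEE = 11101110 → 3-byte char #4 = EE 8C 9D.
Offset 11: leading byte 0xE0 = 11100000 → 3-byte char #5 = E0 A4 B5.
Offset 14: leading byte 0xF0 = 11110000 → 4-byte char #6 = F0 9F A5 81.
Offset 18: leading byte 0xE2 = 11100010 → 3-byte char #7 = E2 9B A7.
Offset 21: leading byte 0xE6 = 11100110 → 3-byte char #8 = E6 AD A0.
Offset 24: leading byte 0xF4 = 11110100 → 4-byte char #9 = F4 87 A7 AA.
Offset 28: leading byte 0xE7 = 11100111 → 3-byte char #10 = E7 9B 98.
Offset 31: leading byte 0xEB = 11101011 → 3-byte char #11 = EB 82 8C.
Leading byte 0xEB = 11101011 matches 1110xxxx → 3-byte sequence.
Byte 1: 0xEB = 11101011, payload 1011 (4 bits).
Byte 2: 0x82 = 10000010 (10xxxxxx ✓), payload 000010.
Byte 3: 0x8C = 10001100 (10xxxxxx ✓), payload 001100.
Concatenate: 1011000010001100 = 0xB08C (16 bits → U+B08C).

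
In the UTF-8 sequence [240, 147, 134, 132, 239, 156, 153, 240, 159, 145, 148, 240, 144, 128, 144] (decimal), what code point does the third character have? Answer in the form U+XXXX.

Offset 0: leading byte 0xF0 = 11110000 → 4-byte char #1 = F0 93 86 84.
Offset 4: leading byte 0xEF = 11101111 → 3-byte char #2 = EF 9C 99.
Offset 7: leading byte 0xF0 = 11110000 → 4-byte char #3 = F0 9F 91 94.
Leading byte 0xF0 = 11110000 matches 11110xxx → 4-byte sequence.
Byte 1: 0xF0 = 11110000, payload 000 (3 bits).
Byte 2: 0x9F = 10011111 (10xxxxxx ✓), payload 011111.
Byte 3: 0x91 = 10010001 (10xxxxxx ✓), payload 010001.
Byte 4: 0x94 = 10010100 (10xxxxxx ✓), payload 010100.
Concatenate: 000011111010001010100 = 0x1F454 (21 bits → U+1F454).

U+1F454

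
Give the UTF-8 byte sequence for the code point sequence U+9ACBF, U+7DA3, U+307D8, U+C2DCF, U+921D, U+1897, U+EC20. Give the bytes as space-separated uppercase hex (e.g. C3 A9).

U+9ACBF: 4-byte form → F2 9A B2 BF.
U+7DA3: 3-byte form → E7 B6 A3.
U+307D8: 4-byte form → F0 B0 9F 98.
U+C2DCF: 4-byte form → F3 82 B7 8F.
U+921D: 3-byte form → E9 88 9D.
U+1897: 3-byte form → E1 A2 97.
U+EC20: 3-byte form → EE B0 A0.
Concatenated (24 bytes): F2 9A B2 BF E7 B6 A3 F0 B0 9F 98 F3 82 B7 8F E9 88 9D E1 A2 97 EE B0 A0.

F2 9A B2 BF E7 B6 A3 F0 B0 9F 98 F3 82 B7 8F E9 88 9D E1 A2 97 EE B0 A0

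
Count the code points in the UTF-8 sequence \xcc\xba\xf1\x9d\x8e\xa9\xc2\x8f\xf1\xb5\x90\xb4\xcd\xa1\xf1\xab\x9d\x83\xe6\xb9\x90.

7

Byte at offset 0: 0xCC = 11001100 → 2-byte char (#1). Advance 2.
Byte at offset 2: 0xF1 = 11110001 → 4-byte char (#2). Advance 4.
Byte at offset 6: 0xC2 = 11000010 → 2-byte char (#3). Advance 2.
Byte at offset 8: 0xF1 = 11110001 → 4-byte char (#4). Advance 4.
Byte at offset 12: 0xCD = 11001101 → 2-byte char (#5). Advance 2.
Byte at offset 14: 0xF1 = 11110001 → 4-byte char (#6). Advance 4.
Byte at offset 18: 0xE6 = 11100110 → 3-byte char (#7). Advance 3.
Reached end at offset 21 after 7 code points.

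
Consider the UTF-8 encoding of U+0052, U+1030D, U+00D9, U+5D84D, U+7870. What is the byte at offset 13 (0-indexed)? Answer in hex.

0xB0

U+0052 → 1-byte form 52 at offsets 0–0.
U+1030D → 4-byte form F0 90 8C 8D at offsets 1–4.
U+00D9 → 2-byte form C3 99 at offsets 5–6.
U+5D84D → 4-byte form F1 9D A1 8D at offsets 7–10.
U+7870 → 3-byte form E7 A1 B0 at offsets 11–13.
Offset 13 falls in char 5's range; it's byte 3 of E7 A1 B0 = 0xB0.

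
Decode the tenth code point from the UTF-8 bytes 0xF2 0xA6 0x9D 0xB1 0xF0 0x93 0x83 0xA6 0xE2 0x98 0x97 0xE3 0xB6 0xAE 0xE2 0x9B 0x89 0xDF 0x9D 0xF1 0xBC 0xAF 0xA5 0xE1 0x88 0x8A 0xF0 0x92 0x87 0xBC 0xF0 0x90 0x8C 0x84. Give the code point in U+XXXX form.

Offset 0: leading byte 0xF2 = 11110010 → 4-byte char #1 = F2 A6 9D B1.
Offset 4: leading byte 0xF0 = 11110000 → 4-byte char #2 = F0 93 83 A6.
Offset 8: leading byte 0xE2 = 11100010 → 3-byte char #3 = E2 98 97.
Offset 11: leading byte 0xE3 = 11100011 → 3-byte char #4 = E3 B6 AE.
Offset 14: leading byte 0xE2 = 11100010 → 3-byte char #5 = E2 9B 89.
Offset 17: leading byte 0xDF = 11011111 → 2-byte char #6 = DF 9D.
Offset 19: leading byte 0xF1 = 11110001 → 4-byte char #7 = F1 BC AF A5.
Offset 23: leading byte 0xE1 = 11100001 → 3-byte char #8 = E1 88 8A.
Offset 26: leading byte 0xF0 = 11110000 → 4-byte char #9 = F0 92 87 BC.
Offset 30: leading byte 0xF0 = 11110000 → 4-byte char #10 = F0 90 8C 84.
Leading byte 0xF0 = 11110000 matches 11110xxx → 4-byte sequence.
Byte 1: 0xF0 = 11110000, payload 000 (3 bits).
Byte 2: 0x90 = 10010000 (10xxxxxx ✓), payload 010000.
Byte 3: 0x8C = 10001100 (10xxxxxx ✓), payload 001100.
Byte 4: 0x84 = 10000100 (10xxxxxx ✓), payload 000100.
Concatenate: 000010000001100000100 = 0x10304 (21 bits → U+10304).

U+10304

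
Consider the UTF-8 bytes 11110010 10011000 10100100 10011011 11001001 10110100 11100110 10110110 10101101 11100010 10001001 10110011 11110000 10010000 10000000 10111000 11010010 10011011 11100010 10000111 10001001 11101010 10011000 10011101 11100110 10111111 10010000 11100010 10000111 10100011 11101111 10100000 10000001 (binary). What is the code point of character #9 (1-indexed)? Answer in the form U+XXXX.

U+6FD0

Offset 0: leading byte 0xF2 = 11110010 → 4-byte char #1 = F2 98 A4 9B.
Offset 4: leading byte 0xC9 = 11001001 → 2-byte char #2 = C9 B4.
Offset 6: leading byte 0xE6 = 11100110 → 3-byte char #3 = E6 B6 AD.
Offset 9: leading byte 0xE2 = 11100010 → 3-byte char #4 = E2 89 B3.
Offset 12: leading byte 0xF0 = 11110000 → 4-byte char #5 = F0 90 80 B8.
Offset 16: leading byte 0xD2 = 11010010 → 2-byte char #6 = D2 9B.
Offset 18: leading byte 0xE2 = 11100010 → 3-byte char #7 = E2 87 89.
Offset 21: leading byte 0xEA = 11101010 → 3-byte char #8 = EA 98 9D.
Offset 24: leading byte 0xE6 = 11100110 → 3-byte char #9 = E6 BF 90.
Leading byte 0xE6 = 11100110 matches 1110xxxx → 3-byte sequence.
Byte 1: 0xE6 = 11100110, payload 0110 (4 bits).
Byte 2: 0xBF = 10111111 (10xxxxxx ✓), payload 111111.
Byte 3: 0x90 = 10010000 (10xxxxxx ✓), payload 010000.
Concatenate: 0110111111010000 = 0x6FD0 (16 bits → U+6FD0).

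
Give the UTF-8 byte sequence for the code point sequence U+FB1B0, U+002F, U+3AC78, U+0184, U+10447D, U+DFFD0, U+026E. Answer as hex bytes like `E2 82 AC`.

F3 BB 86 B0 2F F0 BA B1 B8 C6 84 F4 84 91 BD F3 9F BF 90 C9 AE

U+FB1B0: 4-byte form → F3 BB 86 B0.
U+002F: 1-byte form → 2F.
U+3AC78: 4-byte form → F0 BA B1 B8.
U+0184: 2-byte form → C6 84.
U+10447D: 4-byte form → F4 84 91 BD.
U+DFFD0: 4-byte form → F3 9F BF 90.
U+026E: 2-byte form → C9 AE.
Concatenated (21 bytes): F3 BB 86 B0 2F F0 BA B1 B8 C6 84 F4 84 91 BD F3 9F BF 90 C9 AE.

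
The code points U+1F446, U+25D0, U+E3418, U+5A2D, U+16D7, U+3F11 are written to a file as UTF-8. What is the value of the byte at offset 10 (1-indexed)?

1-indexed offset 10 is 0-indexed offset 9.
U+1F446 → 4-byte form F0 9F 91 86 at offsets 0–3.
U+25D0 → 3-byte form E2 97 90 at offsets 4–6.
U+E3418 → 4-byte form F3 A3 90 98 at offsets 7–10.
Offset 9 falls in char 3's range; it's byte 3 of F3 A3 90 98 = 0x90.

0x90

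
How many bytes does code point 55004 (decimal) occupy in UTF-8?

U+D6DC = 0xD6DC. UTF-8 uses 1 byte below 0x80, 2 below 0x800, 3 below 0x10000, 4 up to 0x10FFFF. 0xD6DC is in U+0800–U+FFFF → 3 bytes.

3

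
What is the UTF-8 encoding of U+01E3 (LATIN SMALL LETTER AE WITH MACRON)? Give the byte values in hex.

U+01E3 = 0x1E3 = 483 decimal. In range U+0080–U+07FF → 2-byte form: 110xxxxx 10xxxxxx.
Binary (11 bits): 00111100011.
Split 5+6: 00111 | 100011.
Byte 1: 11000111 = 0xC7.
Byte 2: 10100011 = 0xA3.

C7 A3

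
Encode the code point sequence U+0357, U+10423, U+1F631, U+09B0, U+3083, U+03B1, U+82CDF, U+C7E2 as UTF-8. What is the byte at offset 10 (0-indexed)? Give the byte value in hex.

U+0357 → 2-byte form CD 97 at offsets 0–1.
U+10423 → 4-byte form F0 90 90 A3 at offsets 2–5.
U+1F631 → 4-byte form F0 9F 98 B1 at offsets 6–9.
U+09B0 → 3-byte form E0 A6 B0 at offsets 10–12.
Offset 10 falls in char 4's range; it's byte 1 of E0 A6 B0 = 0xE0.

0xE0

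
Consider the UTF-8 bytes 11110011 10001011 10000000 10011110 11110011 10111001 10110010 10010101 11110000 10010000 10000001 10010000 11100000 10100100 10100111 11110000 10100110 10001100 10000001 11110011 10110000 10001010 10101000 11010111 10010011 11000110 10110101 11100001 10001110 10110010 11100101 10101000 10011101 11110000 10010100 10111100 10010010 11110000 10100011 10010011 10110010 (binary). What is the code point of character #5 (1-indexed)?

Offset 0: leading byte 0xF3 = 11110011 → 4-byte char #1 = F3 8B 80 9E.
Offset 4: leading byte 0xF3 = 11110011 → 4-byte char #2 = F3 B9 B2 95.
Offset 8: leading byte 0xF0 = 11110000 → 4-byte char #3 = F0 90 81 90.
Offset 12: leading byte 0xE0 = 11100000 → 3-byte char #4 = E0 A4 A7.
Offset 15: leading byte 0xF0 = 11110000 → 4-byte char #5 = F0 A6 8C 81.
Leading byte 0xF0 = 11110000 matches 11110xxx → 4-byte sequence.
Byte 1: 0xF0 = 11110000, payload 000 (3 bits).
Byte 2: 0xA6 = 10100110 (10xxxxxx ✓), payload 100110.
Byte 3: 0x8C = 10001100 (10xxxxxx ✓), payload 001100.
Byte 4: 0x81 = 10000001 (10xxxxxx ✓), payload 000001.
Concatenate: 000100110001100000001 = 0x26301 (21 bits → U+26301).

U+26301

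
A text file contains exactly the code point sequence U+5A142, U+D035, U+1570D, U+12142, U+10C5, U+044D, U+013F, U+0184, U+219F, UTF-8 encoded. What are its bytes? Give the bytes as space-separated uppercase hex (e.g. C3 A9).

U+5A142: 4-byte form → F1 9A 85 82.
U+D035: 3-byte form → ED 80 B5.
U+1570D: 4-byte form → F0 95 9C 8D.
U+12142: 4-byte form → F0 92 85 82.
U+10C5: 3-byte form → E1 83 85.
U+044D: 2-byte form → D1 8D.
U+013F: 2-byte form → C4 BF.
U+0184: 2-byte form → C6 84.
U+219F: 3-byte form → E2 86 9F.
Concatenated (27 bytes): F1 9A 85 82 ED 80 B5 F0 95 9C 8D F0 92 85 82 E1 83 85 D1 8D C4 BF C6 84 E2 86 9F.

F1 9A 85 82 ED 80 B5 F0 95 9C 8D F0 92 85 82 E1 83 85 D1 8D C4 BF C6 84 E2 86 9F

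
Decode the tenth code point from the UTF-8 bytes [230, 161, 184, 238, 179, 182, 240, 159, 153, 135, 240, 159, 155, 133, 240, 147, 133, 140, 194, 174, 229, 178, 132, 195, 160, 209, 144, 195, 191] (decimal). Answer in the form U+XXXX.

U+00FF

Offset 0: leading byte 0xE6 = 11100110 → 3-byte char #1 = E6 A1 B8.
Offset 3: leading byte 0xEE = 11101110 → 3-byte char #2 = EE B3 B6.
Offset 6: leading byte 0xF0 = 11110000 → 4-byte char #3 = F0 9F 99 87.
Offset 10: leading byte 0xF0 = 11110000 → 4-byte char #4 = F0 9F 9B 85.
Offset 14: leading byte 0xF0 = 11110000 → 4-byte char #5 = F0 93 85 8C.
Offset 18: leading byte 0xC2 = 11000010 → 2-byte char #6 = C2 AE.
Offset 20: leading byte 0xE5 = 11100101 → 3-byte char #7 = E5 B2 84.
Offset 23: leading byte 0xC3 = 11000011 → 2-byte char #8 = C3 A0.
Offset 25: leading byte 0xD1 = 11010001 → 2-byte char #9 = D1 90.
Offset 27: leading byte 0xC3 = 11000011 → 2-byte char #10 = C3 BF.
Leading byte 0xC3 = 11000011 matches 110xxxxx → 2-byte sequence.
Byte 1: 0xC3 = 11000011, payload 00011 (5 bits).
Byte 2: 0xBF = 10111111 (10xxxxxx ✓), payload 111111.
Concatenate: 00011111111 = 0xFF (11 bits → U+00FF).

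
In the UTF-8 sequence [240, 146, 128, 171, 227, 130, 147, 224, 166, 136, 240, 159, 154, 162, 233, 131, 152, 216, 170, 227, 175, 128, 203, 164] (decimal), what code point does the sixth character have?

U+062A

Offset 0: leading byte 0xF0 = 11110000 → 4-byte char #1 = F0 92 80 AB.
Offset 4: leading byte 0xE3 = 11100011 → 3-byte char #2 = E3 82 93.
Offset 7: leading byte 0xE0 = 11100000 → 3-byte char #3 = E0 A6 88.
Offset 10: leading byte 0xF0 = 11110000 → 4-byte char #4 = F0 9F 9A A2.
Offset 14: leading byte 0xE9 = 11101001 → 3-byte char #5 = E9 83 98.
Offset 17: leading byte 0xD8 = 11011000 → 2-byte char #6 = D8 AA.
Leading byte 0xD8 = 11011000 matches 110xxxxx → 2-byte sequence.
Byte 1: 0xD8 = 11011000, payload 11000 (5 bits).
Byte 2: 0xAA = 10101010 (10xxxxxx ✓), payload 101010.
Concatenate: 11000101010 = 0x62A (11 bits → U+062A).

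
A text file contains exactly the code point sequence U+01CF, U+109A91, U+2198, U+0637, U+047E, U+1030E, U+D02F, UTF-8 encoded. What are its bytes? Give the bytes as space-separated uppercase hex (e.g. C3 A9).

C7 8F F4 89 AA 91 E2 86 98 D8 B7 D1 BE F0 90 8C 8E ED 80 AF

U+01CF: 2-byte form → C7 8F.
U+109A91: 4-byte form → F4 89 AA 91.
U+2198: 3-byte form → E2 86 98.
U+0637: 2-byte form → D8 B7.
U+047E: 2-byte form → D1 BE.
U+1030E: 4-byte form → F0 90 8C 8E.
U+D02F: 3-byte form → ED 80 AF.
Concatenated (20 bytes): C7 8F F4 89 AA 91 E2 86 98 D8 B7 D1 BE F0 90 8C 8E ED 80 AF.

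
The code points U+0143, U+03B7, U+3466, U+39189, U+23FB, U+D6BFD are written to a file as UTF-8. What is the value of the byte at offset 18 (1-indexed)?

1-indexed offset 18 is 0-indexed offset 17.
U+0143 → 2-byte form C5 83 at offsets 0–1.
U+03B7 → 2-byte form CE B7 at offsets 2–3.
U+3466 → 3-byte form E3 91 A6 at offsets 4–6.
U+39189 → 4-byte form F0 B9 86 89 at offsets 7–10.
U+23FB → 3-byte form E2 8F BB at offsets 11–13.
U+D6BFD → 4-byte form F3 96 AF BD at offsets 14–17.
Offset 17 falls in char 6's range; it's byte 4 of F3 96 AF BD = 0xBD.

0xBD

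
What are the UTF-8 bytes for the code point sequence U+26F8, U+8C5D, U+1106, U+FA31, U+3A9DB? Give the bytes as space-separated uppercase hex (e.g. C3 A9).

U+26F8: 3-byte form → E2 9B B8.
U+8C5D: 3-byte form → E8 B1 9D.
U+1106: 3-byte form → E1 84 86.
U+FA31: 3-byte form → EF A8 B1.
U+3A9DB: 4-byte form → F0 BA A7 9B.
Concatenated (16 bytes): E2 9B B8 E8 B1 9D E1 84 86 EF A8 B1 F0 BA A7 9B.

E2 9B B8 E8 B1 9D E1 84 86 EF A8 B1 F0 BA A7 9B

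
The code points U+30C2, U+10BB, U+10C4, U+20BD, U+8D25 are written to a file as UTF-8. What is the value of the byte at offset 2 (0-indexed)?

U+30C2 → 3-byte form E3 83 82 at offsets 0–2.
Offset 2 falls in char 1's range; it's byte 3 of E3 83 82 = 0x82.

0x82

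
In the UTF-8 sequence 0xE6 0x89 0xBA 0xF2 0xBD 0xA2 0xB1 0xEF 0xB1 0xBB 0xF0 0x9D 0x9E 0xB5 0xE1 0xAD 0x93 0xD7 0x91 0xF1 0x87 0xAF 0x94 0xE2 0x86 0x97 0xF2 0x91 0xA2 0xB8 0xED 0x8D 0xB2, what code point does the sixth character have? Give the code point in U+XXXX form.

Offset 0: leading byte 0xE6 = 11100110 → 3-byte char #1 = E6 89 BA.
Offset 3: leading byte 0xF2 = 11110010 → 4-byte char #2 = F2 BD A2 B1.
Offset 7: leading byte 0xEF = 11101111 → 3-byte char #3 = EF B1 BB.
Offset 10: leading byte 0xF0 = 11110000 → 4-byte char #4 = F0 9D 9E B5.
Offset 14: leading byte 0xE1 = 11100001 → 3-byte char #5 = E1 AD 93.
Offset 17: leading byte 0xD7 = 11010111 → 2-byte char #6 = D7 91.
Leading byte 0xD7 = 11010111 matches 110xxxxx → 2-byte sequence.
Byte 1: 0xD7 = 11010111, payload 10111 (5 bits).
Byte 2: 0x91 = 10010001 (10xxxxxx ✓), payload 010001.
Concatenate: 10111010001 = 0x5D1 (11 bits → U+05D1).

U+05D1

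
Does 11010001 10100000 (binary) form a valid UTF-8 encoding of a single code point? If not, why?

valid

Leading byte 0xD1 = 11010001 → 2-byte form.
Continuation bytes 0xA0=10100000 all match 10xxxxxx.
Decoded value 0x460 is ≥ 0x80 (shortest form) and not a surrogate.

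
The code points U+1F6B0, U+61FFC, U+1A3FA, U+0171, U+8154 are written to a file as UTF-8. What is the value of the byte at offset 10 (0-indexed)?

0x8F

U+1F6B0 → 4-byte form F0 9F 9A B0 at offsets 0–3.
U+61FFC → 4-byte form F1 A1 BF BC at offsets 4–7.
U+1A3FA → 4-byte form F0 9A 8F BA at offsets 8–11.
Offset 10 falls in char 3's range; it's byte 3 of F0 9A 8F BA = 0x8F.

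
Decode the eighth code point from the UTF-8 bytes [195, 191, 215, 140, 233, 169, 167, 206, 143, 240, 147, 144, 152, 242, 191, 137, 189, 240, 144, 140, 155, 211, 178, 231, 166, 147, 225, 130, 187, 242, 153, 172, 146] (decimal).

Offset 0: leading byte 0xC3 = 11000011 → 2-byte char #1 = C3 BF.
Offset 2: leading byte 0xD7 = 11010111 → 2-byte char #2 = D7 8C.
Offset 4: leading byte 0xE9 = 11101001 → 3-byte char #3 = E9 A9 A7.
Offset 7: leading byte 0xCE = 11001110 → 2-byte char #4 = CE 8F.
Offset 9: leading byte 0xF0 = 11110000 → 4-byte char #5 = F0 93 90 98.
Offset 13: leading byte 0xF2 = 11110010 → 4-byte char #6 = F2 BF 89 BD.
Offset 17: leading byte 0xF0 = 11110000 → 4-byte char #7 = F0 90 8C 9B.
Offset 21: leading byte 0xD3 = 11010011 → 2-byte char #8 = D3 B2.
Leading byte 0xD3 = 11010011 matches 110xxxxx → 2-byte sequence.
Byte 1: 0xD3 = 11010011, payload 10011 (5 bits).
Byte 2: 0xB2 = 10110010 (10xxxxxx ✓), payload 110010.
Concatenate: 10011110010 = 0x4F2 (11 bits → U+04F2).

U+04F2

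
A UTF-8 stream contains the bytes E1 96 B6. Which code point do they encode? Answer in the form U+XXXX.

U+15B6

Leading byte 0xE1 = 11100001 matches 1110xxxx → 3-byte sequence.
Byte 1: 0xE1 = 11100001, payload 0001 (4 bits).
Byte 2: 0x96 = 10010110 (10xxxxxx ✓), payload 010110.
Byte 3: 0xB6 = 10110110 (10xxxxxx ✓), payload 110110.
Concatenate: 0001010110110110 = 0x15B6 (16 bits → U+15B6).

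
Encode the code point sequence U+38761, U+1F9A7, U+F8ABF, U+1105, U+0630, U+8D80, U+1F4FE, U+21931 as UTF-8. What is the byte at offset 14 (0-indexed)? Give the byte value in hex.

0x85

U+38761 → 4-byte form F0 B8 9D A1 at offsets 0–3.
U+1F9A7 → 4-byte form F0 9F A6 A7 at offsets 4–7.
U+F8ABF → 4-byte form F3 B8 AA BF at offsets 8–11.
U+1105 → 3-byte form E1 84 85 at offsets 12–14.
Offset 14 falls in char 4's range; it's byte 3 of E1 84 85 = 0x85.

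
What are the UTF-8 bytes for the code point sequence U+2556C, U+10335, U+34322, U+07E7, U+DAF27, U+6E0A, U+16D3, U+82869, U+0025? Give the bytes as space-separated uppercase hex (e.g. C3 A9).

U+2556C: 4-byte form → F0 A5 95 AC.
U+10335: 4-byte form → F0 90 8C B5.
U+34322: 4-byte form → F0 B4 8C A2.
U+07E7: 2-byte form → DF A7.
U+DAF27: 4-byte form → F3 9A BC A7.
U+6E0A: 3-byte form → E6 B8 8A.
U+16D3: 3-byte form → E1 9B 93.
U+82869: 4-byte form → F2 82 A1 A9.
U+0025: 1-byte form → 25.
Concatenated (29 bytes): F0 A5 95 AC F0 90 8C B5 F0 B4 8C A2 DF A7 F3 9A BC A7 E6 B8 8A E1 9B 93 F2 82 A1 A9 25.

F0 A5 95 AC F0 90 8C B5 F0 B4 8C A2 DF A7 F3 9A BC A7 E6 B8 8A E1 9B 93 F2 82 A1 A9 25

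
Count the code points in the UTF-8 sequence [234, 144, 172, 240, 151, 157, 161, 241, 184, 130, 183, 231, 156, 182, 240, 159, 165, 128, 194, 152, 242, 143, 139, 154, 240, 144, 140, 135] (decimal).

Byte at offset 0: 0xEA = 11101010 → 3-byte char (#1). Advance 3.
Byte at offset 3: 0xF0 = 11110000 → 4-byte char (#2). Advance 4.
Byte at offset 7: 0xF1 = 11110001 → 4-byte char (#3). Advance 4.
Byte at offset 11: 0xE7 = 11100111 → 3-byte char (#4). Advance 3.
Byte at offset 14: 0xF0 = 11110000 → 4-byte char (#5). Advance 4.
Byte at offset 18: 0xC2 = 11000010 → 2-byte char (#6). Advance 2.
Byte at offset 20: 0xF2 = 11110010 → 4-byte char (#7). Advance 4.
Byte at offset 24: 0xF0 = 11110000 → 4-byte char (#8). Advance 4.
Reached end at offset 28 after 8 code points.

8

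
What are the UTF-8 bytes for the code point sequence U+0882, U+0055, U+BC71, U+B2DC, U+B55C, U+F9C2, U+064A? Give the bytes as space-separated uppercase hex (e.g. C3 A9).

U+0882: 3-byte form → E0 A2 82.
U+0055: 1-byte form → 55.
U+BC71: 3-byte form → EB B1 B1.
U+B2DC: 3-byte form → EB 8B 9C.
U+B55C: 3-byte form → EB 95 9C.
U+F9C2: 3-byte form → EF A7 82.
U+064A: 2-byte form → D9 8A.
Concatenated (18 bytes): E0 A2 82 55 EB B1 B1 EB 8B 9C EB 95 9C EF A7 82 D9 8A.

E0 A2 82 55 EB B1 B1 EB 8B 9C EB 95 9C EF A7 82 D9 8A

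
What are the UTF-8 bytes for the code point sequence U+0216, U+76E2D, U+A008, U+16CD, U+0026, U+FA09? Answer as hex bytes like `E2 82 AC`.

C8 96 F1 B6 B8 AD EA 80 88 E1 9B 8D 26 EF A8 89

U+0216: 2-byte form → C8 96.
U+76E2D: 4-byte form → F1 B6 B8 AD.
U+A008: 3-byte form → EA 80 88.
U+16CD: 3-byte form → E1 9B 8D.
U+0026: 1-byte form → 26.
U+FA09: 3-byte form → EF A8 89.
Concatenated (16 bytes): C8 96 F1 B6 B8 AD EA 80 88 E1 9B 8D 26 EF A8 89.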